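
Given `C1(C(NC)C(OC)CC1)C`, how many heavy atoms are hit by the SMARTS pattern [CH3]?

Check the 10 heavy atoms by environment: 3× C (H1) → no; 2× C (H2) → no; 1× O (H0) → no; 3× C (H3) → match; 1× N (H1) → no.
That gives 3 matching atoms.

3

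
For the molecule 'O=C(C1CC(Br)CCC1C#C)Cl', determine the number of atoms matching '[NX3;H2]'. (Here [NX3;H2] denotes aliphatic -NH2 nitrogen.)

0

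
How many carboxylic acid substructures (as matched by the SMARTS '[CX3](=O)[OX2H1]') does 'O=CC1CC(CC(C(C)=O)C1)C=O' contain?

0

[CX3](=O)[OX2H1] is the SMARTS for a carboxylic acid: an sp2 carbon double-bonded to O and single-bonded to an -OH oxygen.
The molecule has an aldehyde (-CHO), but there is no singly-bonded oxygen on the carbonyl carbon; nothing else fits, so there are 0 matches.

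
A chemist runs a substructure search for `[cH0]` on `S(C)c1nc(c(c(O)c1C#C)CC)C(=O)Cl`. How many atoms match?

5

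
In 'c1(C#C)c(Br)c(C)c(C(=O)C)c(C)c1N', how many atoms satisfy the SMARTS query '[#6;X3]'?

7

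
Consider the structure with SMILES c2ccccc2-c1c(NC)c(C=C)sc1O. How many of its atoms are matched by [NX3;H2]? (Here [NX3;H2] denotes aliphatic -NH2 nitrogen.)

0

The query [NX3;H2] means: aliphatic N with 3 total connections, two of them H — an -NH2 nitrogen (amine or amide).
Check the 16 heavy atoms by environment: 1× s (aromatic, H0, X2) → no; 5× c (aromatic, H0, X3) → no; 1× N (H1, X3) → no; 1× C (H3, X4) → no; 1× O (H1, X2) → no; 5× c (aromatic, H1, X3) → no; 1× C (H1, X3) → no; 1× C (H2, X3) → no.
No environment satisfies the query, so 0 matching atoms.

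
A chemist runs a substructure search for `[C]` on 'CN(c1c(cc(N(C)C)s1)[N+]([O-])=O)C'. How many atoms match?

The query [C] means: uppercase C matches aliphatic (non-aromatic) carbon only.
Check the 14 heavy atoms by environment: 1× s (aromatic) → no; 4× c (aromatic) → no; 2× N → no; 4× C → match; 1× N (charge +1) → no; 1× O (charge -1) → no; 1× O → no.
That gives 4 matching atoms.

4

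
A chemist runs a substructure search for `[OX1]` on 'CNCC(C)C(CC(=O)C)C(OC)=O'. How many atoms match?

The query [OX1] means: aliphatic oxygen with one total connection — typically a carbonyl =O or an oxide.
Check the 14 heavy atoms by environment: 8× C (X4) → no; 1× N (X3) → no; 2× C (X3) → no; 2× O (X1) → match; 1× O (X2) → no.
That gives 2 matching atoms.

2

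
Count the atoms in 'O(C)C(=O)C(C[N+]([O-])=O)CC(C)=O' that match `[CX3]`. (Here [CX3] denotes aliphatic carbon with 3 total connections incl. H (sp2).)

2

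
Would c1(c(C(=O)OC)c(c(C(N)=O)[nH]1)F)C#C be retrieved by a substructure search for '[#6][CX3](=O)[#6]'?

The pattern [#6][CX3](=O)[#6] describes a carbonyl carbon (no H) flanked by two carbons — a ketone.
The closest candidate here is a primary amide (-C(=O)NH2), but one neighbour of the carbonyl carbon is N, not C. No other fragment satisfies the full query, so there is no match.

No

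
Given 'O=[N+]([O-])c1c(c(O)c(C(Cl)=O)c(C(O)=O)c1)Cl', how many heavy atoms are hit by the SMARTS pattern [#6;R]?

6

The query [#6;R] means: carbon that is part of a ring.
Check the 17 heavy atoms by environment: 6× c (aromatic, in 6-ring) → match; 2× C (acyclic) → no; 5× O (acyclic) → no; 2× Cl (acyclic) → no; 1× N (charge +1, acyclic) → no; 1× O (charge -1, acyclic) → no.
That gives 6 matching atoms.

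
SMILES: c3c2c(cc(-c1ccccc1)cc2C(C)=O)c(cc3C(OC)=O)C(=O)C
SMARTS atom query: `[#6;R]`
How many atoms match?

16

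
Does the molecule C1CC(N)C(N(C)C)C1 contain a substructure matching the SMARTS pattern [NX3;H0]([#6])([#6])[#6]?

Yes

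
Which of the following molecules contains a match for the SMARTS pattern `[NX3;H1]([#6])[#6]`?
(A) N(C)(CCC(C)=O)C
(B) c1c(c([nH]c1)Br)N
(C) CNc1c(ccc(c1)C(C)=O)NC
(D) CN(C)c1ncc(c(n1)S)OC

C

[NX3;H1]([#6])[#6] describes a trivalent nitrogen with one H, bonded to two carbons (a secondary amine).
(A) has a dimethylamino group (-N(CH3)2) but the nitrogen has H0, not H1.
(B) has a primary amino group (-NH2) but the nitrogen has H2 and only one carbon neighbour.
(C) contains an N-methylamino group (-NHCH3), which satisfies every atom and bond constraint.
(D) has a dimethylamino group (-N(CH3)2) but the nitrogen has H0, not H1.
So the answer is (C).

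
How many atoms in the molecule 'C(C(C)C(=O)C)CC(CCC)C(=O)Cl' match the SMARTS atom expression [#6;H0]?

Check the 14 heavy atoms by environment: 3× C (H3) → no; 2× C (H1) → no; 4× C (H2) → no; 2× C (H0) → match; 2× O (H0) → no; 1× Cl (H0) → no.
That gives 2 matching atoms.

2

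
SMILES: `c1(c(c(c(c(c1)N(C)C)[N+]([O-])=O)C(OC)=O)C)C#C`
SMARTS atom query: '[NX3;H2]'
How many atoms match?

0

The query [NX3;H2] means: aliphatic N with 3 total connections, two of them H — an -NH2 nitrogen (amine or amide).
Check the 19 heavy atoms by environment: 5× c (aromatic, H0, X3) → no; 1× c (aromatic, H1, X3) → no; 1× N (charge +1, H0, X3) → no; 1× O (charge -1, H0, X1) → no; 2× O (H0, X1) → no; 1× N (H0, X3) → no; 4× C (H3, X4) → no; 1× C (H0, X3) → no; 1× O (H0, X2) → no; 1× C (H0, X2) → no; 1× C (H1, X2) → no.
No environment satisfies the query, so 0 matching atoms.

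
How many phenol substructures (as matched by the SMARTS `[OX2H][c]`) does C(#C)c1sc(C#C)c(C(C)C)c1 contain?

0

[OX2H][c] is the SMARTS for a phenol: a hydroxyl oxygen attached to an aromatic carbon.
No fragment in the molecule satisfies every constraint, giving 0 matches.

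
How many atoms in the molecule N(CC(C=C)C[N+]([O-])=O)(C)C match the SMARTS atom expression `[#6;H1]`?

2

The query [#6;H1] means: any carbon bearing exactly one hydrogen.
Check the 11 heavy atoms by environment: 3× C (H2) → no; 2× C (H1) → match; 1× N (H0) → no; 2× C (H3) → no; 1× N (charge +1, H0) → no; 1× O (charge -1, H0) → no; 1× O (H0) → no.
That gives 2 matching atoms.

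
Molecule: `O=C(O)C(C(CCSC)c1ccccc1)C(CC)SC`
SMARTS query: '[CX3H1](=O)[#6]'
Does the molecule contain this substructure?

The pattern [CX3H1](=O)[#6] describes an sp2 carbon with one H, double-bonded to O and single-bonded to carbon — an aldehyde.
The closest candidate here is a carboxylic acid group (-C(=O)OH), but the carbonyl carbon has H0 and is bonded to O, not H1. No other fragment satisfies the full query, so there is no match.

No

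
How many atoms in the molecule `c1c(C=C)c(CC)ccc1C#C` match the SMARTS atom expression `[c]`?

6

The query [c] means: lowercase c matches aromatic carbon only.
Check the 12 heavy atoms by environment: 6× c (aromatic) → match; 6× C → no.
That gives 6 matching atoms.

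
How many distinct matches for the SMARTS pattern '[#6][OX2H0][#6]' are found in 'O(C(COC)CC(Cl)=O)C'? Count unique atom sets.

[#6][OX2H0][#6] is the SMARTS for an ether: an aliphatic oxygen bridging two carbons with no H on the oxygen.
The molecule carries 2 separate instances of a methoxy ether (-OCH3) meeting every constraint; each maps to a distinct set of atoms, giving 2 matches.

2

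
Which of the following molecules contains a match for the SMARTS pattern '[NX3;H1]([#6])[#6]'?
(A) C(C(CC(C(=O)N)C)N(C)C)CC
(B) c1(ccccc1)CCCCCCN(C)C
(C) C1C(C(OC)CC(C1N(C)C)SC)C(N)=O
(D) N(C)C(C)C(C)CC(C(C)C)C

D

[NX3;H1]([#6])[#6] describes a trivalent nitrogen with one H, bonded to two carbons (a secondary amine).
(A) has a dimethylamino group (-N(CH3)2) but the nitrogen has H0, not H1.
(B) has a dimethylamino group (-N(CH3)2) but the nitrogen has H0, not H1.
(C) has a primary amide (-C(=O)NH2) but the -C(=O)NH2 nitrogen has H2, not H1.
(D) contains an N-methylamino group (-NHCH3), which satisfies every atom and bond constraint.
So the answer is (D).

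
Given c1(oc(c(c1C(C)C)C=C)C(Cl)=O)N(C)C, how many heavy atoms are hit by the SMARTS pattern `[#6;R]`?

4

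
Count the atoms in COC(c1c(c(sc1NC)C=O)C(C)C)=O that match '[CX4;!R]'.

Check the 16 heavy atoms by environment: 1× s (aromatic, X2, in 5-ring) → no; 4× c (aromatic, X3, in 5-ring) → no; 1× N (X3, acyclic) → no; 5× C (X4, acyclic) → match; 2× C (X3, acyclic) → no; 2× O (X1, acyclic) → no; 1× O (X2, acyclic) → no.
That gives 5 matching atoms.

5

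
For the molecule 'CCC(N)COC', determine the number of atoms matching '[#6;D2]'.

The query [#6;D2] means: any carbon bonded to exactly two heavy atoms.
Check the 7 heavy atoms by environment: 2× C (D2) → match; 1× C (D3) → no; 1× N (D1) → no; 2× C (D1) → no; 1× O (D2) → no.
That gives 2 matching atoms.

2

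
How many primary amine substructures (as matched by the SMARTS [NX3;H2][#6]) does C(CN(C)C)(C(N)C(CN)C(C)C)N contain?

[NX3;H2][#6] is the SMARTS for a primary amine: a trivalent nitrogen with two H attached to carbon.
The molecule carries 3 separate instances of a primary amino group (-NH2) meeting every constraint; each maps to a distinct set of atoms, giving 3 matches.

3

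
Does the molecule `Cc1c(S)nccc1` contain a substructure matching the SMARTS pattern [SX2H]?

Yes

The pattern [SX2H] describes an aliphatic sulfur with two connections, one being H — a thiol.
The molecule carries a thiol (-SH), whose atoms satisfy every constraint of the query, so the pattern matches.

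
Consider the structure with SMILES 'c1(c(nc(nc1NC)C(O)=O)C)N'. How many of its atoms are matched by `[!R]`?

The query [!R] means: !R matches any atom not in a ring.
Check the 13 heavy atoms by environment: 2× n (aromatic, in 6-ring) → no; 4× c (aromatic, in 6-ring) → no; 2× N (acyclic) → match; 3× C (acyclic) → match; 2× O (acyclic) → match.
Summing the matching environments: 2 + 3 + 2 = 7 matching atoms.

7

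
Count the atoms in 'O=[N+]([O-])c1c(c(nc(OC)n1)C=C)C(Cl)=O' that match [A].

Check the 16 heavy atoms by environment: 2× n (aromatic) → no; 4× c (aromatic) → no; 1× N (charge +1) → match; 1× O (charge -1) → match; 3× O → match; 4× C → match; 1× Cl → match.
Summing the matching environments: 1 + 1 + 3 + 4 + 1 = 10 matching atoms.

10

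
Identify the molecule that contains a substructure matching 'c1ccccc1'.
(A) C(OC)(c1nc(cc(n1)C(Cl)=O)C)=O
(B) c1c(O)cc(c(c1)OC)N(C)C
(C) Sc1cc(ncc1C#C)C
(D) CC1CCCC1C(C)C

c1ccccc1 describes six aromatic carbons in a ring (a benzene ring).
(A) has a methyl group (-CH3) but no six-membered all-carbon aromatic ring is present.
(B) contains the required atom environment, so the pattern matches.
(C) has a methyl group (-CH3) but no six-membered all-carbon aromatic ring is present.
(D) has a methyl group (-CH3) but no six-membered all-carbon aromatic ring is present.
So the answer is (B).

B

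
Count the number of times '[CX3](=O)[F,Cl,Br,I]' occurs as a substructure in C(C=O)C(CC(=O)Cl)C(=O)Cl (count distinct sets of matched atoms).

[CX3](=O)[F,Cl,Br,I] is the SMARTS for an acyl halide: a carbonyl carbon bonded to a halogen.
The molecule carries 2 separate instances of an acyl chloride (-C(=O)Cl) meeting every constraint; each maps to a distinct set of atoms, giving 2 matches.

2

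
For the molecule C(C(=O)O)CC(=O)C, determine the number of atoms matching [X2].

1

The query [X2] means: any atom with exactly two total connections (bonds + H).
Check the 8 heavy atoms by environment: 3× C (X4) → no; 2× C (X3) → no; 2× O (X1) → no; 1× O (X2) → match.
That gives 1 matching atom.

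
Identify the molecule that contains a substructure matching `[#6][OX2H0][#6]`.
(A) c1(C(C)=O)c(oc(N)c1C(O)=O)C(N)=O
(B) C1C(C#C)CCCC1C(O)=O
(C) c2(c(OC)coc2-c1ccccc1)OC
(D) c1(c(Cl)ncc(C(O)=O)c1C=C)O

[#6][OX2H0][#6] describes an aliphatic oxygen bridging two carbons with no H on the oxygen (an ether).
(A) has a carboxylic acid group (-C(=O)OH) but the -OH oxygen has H1; the =O is OX1, not OX2.
(B) has a carboxylic acid group (-C(=O)OH) but the -OH oxygen has H1; the =O is OX1, not OX2.
(C) contains a methoxy ether (-OCH3), which satisfies every atom and bond constraint.
(D) has a carboxylic acid group (-C(=O)OH) but the -OH oxygen has H1; the =O is OX1, not OX2.
So the answer is (C).

C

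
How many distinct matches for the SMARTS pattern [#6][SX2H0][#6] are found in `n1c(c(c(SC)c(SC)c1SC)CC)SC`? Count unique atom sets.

[#6][SX2H0][#6] is the SMARTS for a thioether: an aliphatic sulfur bridging two carbons with no H on the sulfur.
The molecule carries 4 separate instances of a methylthio ether (-SCH3) meeting every constraint; each maps to a distinct set of atoms, giving 4 matches.

4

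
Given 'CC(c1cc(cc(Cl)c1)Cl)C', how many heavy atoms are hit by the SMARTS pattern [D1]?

The query [D1] means: atom with exactly one heavy-atom neighbour (degree 1).
Check the 11 heavy atoms by environment: 3× c (aromatic, D3) → no; 3× c (aromatic, D2) → no; 1× C (D3) → no; 2× C (D1) → match; 2× Cl (D1) → match.
Summing the matching environments: 2 + 2 = 4 matching atoms.

4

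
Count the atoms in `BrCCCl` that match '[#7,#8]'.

0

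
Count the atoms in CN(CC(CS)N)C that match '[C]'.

Check the 8 heavy atoms by environment: 5× C → match; 1× S → no; 2× N → no.
That gives 5 matching atoms.

5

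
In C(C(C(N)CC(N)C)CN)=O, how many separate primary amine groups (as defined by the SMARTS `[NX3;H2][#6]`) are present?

[NX3;H2][#6] is the SMARTS for a primary amine: a trivalent nitrogen with two H attached to carbon.
The molecule carries 3 separate instances of a primary amino group (-NH2) meeting every constraint; each maps to a distinct set of atoms, giving 3 matches.

3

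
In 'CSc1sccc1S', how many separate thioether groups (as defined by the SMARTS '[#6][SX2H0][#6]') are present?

[#6][SX2H0][#6] is the SMARTS for a thioether: an aliphatic sulfur bridging two carbons with no H on the sulfur.
Exactly one fragment in the molecule meets all constraints, giving 1 match.

1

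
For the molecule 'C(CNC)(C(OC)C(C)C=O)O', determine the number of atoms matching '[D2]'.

The query [D2] means: atom with exactly two heavy-atom neighbours.
Check the 12 heavy atoms by environment: 2× C (D2) → match; 3× C (D3) → no; 3× C (D1) → no; 2× O (D1) → no; 1× N (D2) → match; 1× O (D2) → match.
Summing the matching environments: 2 + 1 + 1 = 4 matching atoms.

4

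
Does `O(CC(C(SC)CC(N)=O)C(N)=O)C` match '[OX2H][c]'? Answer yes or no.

No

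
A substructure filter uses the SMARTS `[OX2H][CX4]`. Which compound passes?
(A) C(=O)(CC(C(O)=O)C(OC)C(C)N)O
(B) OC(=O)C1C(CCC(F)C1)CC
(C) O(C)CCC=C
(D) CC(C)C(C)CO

D

[OX2H][CX4] describes a hydroxyl oxygen bound to an sp3 (X4) carbon (an aliphatic alcohol).
(A) has a methoxy ether (-OCH3) but the oxygen has H0 (ether), not H1.
(B) has a carboxylic acid group (-C(=O)OH) but the -OH is on a CX3 carbonyl carbon, not a CX4 carbon.
(C) has a methoxy ether (-OCH3) but the oxygen has H0 (ether), not H1.
(D) contains a hydroxyl group (-OH), which satisfies every atom and bond constraint.
So the answer is (D).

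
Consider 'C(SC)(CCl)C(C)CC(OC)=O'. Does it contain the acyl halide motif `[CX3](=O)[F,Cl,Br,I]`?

No

The pattern [CX3](=O)[F,Cl,Br,I] describes a carbonyl carbon bonded to a halogen — an acyl halide.
The closest candidate here is a chloro substituent, but the Cl is not on a carbonyl carbon. No other fragment satisfies the full query, so there is no match.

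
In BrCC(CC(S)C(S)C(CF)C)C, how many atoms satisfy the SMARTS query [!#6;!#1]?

Check the 13 heavy atoms by environment: 9× C → no; 1× Br → match; 1× F → match; 2× S → match.
Summing the matching environments: 1 + 1 + 2 = 4 matching atoms.

4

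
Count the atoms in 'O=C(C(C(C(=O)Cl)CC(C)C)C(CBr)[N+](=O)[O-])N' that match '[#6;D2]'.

Check the 18 heavy atoms by environment: 2× C (D2) → match; 6× C (D3) → no; 1× Br (D1) → no; 3× O (D1) → no; 1× N (D1) → no; 1× Cl (D1) → no; 1× N (charge +1, D3) → no; 1× O (charge -1, D1) → no; 2× C (D1) → no.
That gives 2 matching atoms.

2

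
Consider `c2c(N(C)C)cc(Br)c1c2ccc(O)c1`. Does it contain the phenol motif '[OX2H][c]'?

Yes

The pattern [OX2H][c] describes a hydroxyl oxygen attached to an aromatic carbon — a phenol.
The molecule carries a hydroxyl group (-OH), whose atoms satisfy every constraint of the query, so the pattern matches.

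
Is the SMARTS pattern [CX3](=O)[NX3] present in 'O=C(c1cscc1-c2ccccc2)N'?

The pattern [CX3](=O)[NX3] describes a carbonyl carbon bonded to a trivalent nitrogen — an amide.
The molecule carries a primary amide (-C(=O)NH2), whose atoms satisfy every constraint of the query, so the pattern matches.

Yes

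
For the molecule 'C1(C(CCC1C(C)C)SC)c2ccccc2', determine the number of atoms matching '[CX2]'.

Check the 16 heavy atoms by environment: 9× C (X4) → no; 6× c (aromatic, X3) → no; 1× S (X2) → no.
No environment satisfies the query, so 0 matching atoms.

0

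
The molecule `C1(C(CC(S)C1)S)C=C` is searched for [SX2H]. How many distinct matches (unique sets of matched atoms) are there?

[SX2H] is the SMARTS for a thiol: an aliphatic sulfur with two connections, one being H.
The molecule carries 2 separate instances of a thiol (-SH) meeting every constraint; each maps to a distinct set of atoms, giving 2 matches.

2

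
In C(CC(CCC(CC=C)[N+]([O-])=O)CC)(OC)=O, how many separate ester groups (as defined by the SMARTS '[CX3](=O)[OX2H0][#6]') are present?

[CX3](=O)[OX2H0][#6] is the SMARTS for an ester: a carbonyl carbon bonded to an oxygen that is itself bonded to carbon (no H on that O).
Exactly one fragment in the molecule meets all constraints, giving 1 match.

1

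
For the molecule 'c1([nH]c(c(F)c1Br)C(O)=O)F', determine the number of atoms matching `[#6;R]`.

4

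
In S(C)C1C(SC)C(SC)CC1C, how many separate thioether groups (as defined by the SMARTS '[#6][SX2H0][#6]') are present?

3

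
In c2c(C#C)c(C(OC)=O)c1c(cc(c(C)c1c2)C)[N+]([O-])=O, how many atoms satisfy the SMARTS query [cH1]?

3

The query [cH1] means: aromatic carbon bearing exactly one hydrogen.
Check the 21 heavy atoms by environment: 7× c (aromatic, H0) → no; 3× c (aromatic, H1) → match; 2× C (H0) → no; 3× O (H0) → no; 3× C (H3) → no; 1× C (H1) → no; 1× N (charge +1, H0) → no; 1× O (charge -1, H0) → no.
That gives 3 matching atoms.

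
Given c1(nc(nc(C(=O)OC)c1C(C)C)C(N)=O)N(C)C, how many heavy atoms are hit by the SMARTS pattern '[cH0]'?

4

Check the 19 heavy atoms by environment: 2× n (aromatic, H0) → no; 4× c (aromatic, H0) → match; 1× C (H1) → no; 5× C (H3) → no; 1× N (H0) → no; 2× C (H0) → no; 3× O (H0) → no; 1× N (H2) → no.
That gives 4 matching atoms.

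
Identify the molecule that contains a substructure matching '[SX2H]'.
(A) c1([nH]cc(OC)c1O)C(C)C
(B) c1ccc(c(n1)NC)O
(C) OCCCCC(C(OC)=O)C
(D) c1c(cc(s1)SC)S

[SX2H] describes an aliphatic sulfur with two connections, one being H (a thiol).
(A) has a hydroxyl group (-OH) but it is an -OH, not an -SH.
(B) has a hydroxyl group (-OH) but it is an -OH, not an -SH.
(C) has a hydroxyl group (-OH) but it is an -OH, not an -SH.
(D) contains a thiol (-SH), which satisfies every atom and bond constraint.
So the answer is (D).

D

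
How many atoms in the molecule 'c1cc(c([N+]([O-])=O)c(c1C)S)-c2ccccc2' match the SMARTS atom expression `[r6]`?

Check the 17 heavy atoms by environment: 12× c (aromatic, in 6-ring) → match; 1× S (acyclic) → no; 1× N (charge +1, acyclic) → no; 1× O (charge -1, acyclic) → no; 1× O (acyclic) → no; 1× C (acyclic) → no.
That gives 12 matching atoms.

12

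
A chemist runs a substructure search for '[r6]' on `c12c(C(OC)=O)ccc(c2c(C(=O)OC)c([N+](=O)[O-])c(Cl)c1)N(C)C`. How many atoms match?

10

The query [r6] means: r6 matches atoms in a six-membered ring.
Check the 25 heavy atoms by environment: 10× c (aromatic, in 6-ring) → match; 1× N (charge +1, acyclic) → no; 1× O (charge -1, acyclic) → no; 5× O (acyclic) → no; 6× C (acyclic) → no; 1× Cl (acyclic) → no; 1× N (acyclic) → no.
That gives 10 matching atoms.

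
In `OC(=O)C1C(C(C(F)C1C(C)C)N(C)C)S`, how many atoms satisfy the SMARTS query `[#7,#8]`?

The query [#7,#8] means: nitrogen or oxygen (comma = OR).
Check the 16 heavy atoms by environment: 11× C → no; 1× S → no; 1× F → no; 1× N → match; 2× O → match.
Summing the matching environments: 1 + 2 = 3 matching atoms.

3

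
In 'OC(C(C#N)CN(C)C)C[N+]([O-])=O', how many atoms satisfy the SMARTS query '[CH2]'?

2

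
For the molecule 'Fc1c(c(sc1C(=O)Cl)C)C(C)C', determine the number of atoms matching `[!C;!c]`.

4

The query [!C;!c] means: neither aliphatic nor aromatic carbon — same as [!#6].
Check the 13 heavy atoms by environment: 1× s (aromatic) → match; 4× c (aromatic) → no; 5× C → no; 1× O → match; 1× Cl → match; 1× F → match.
Summing the matching environments: 1 + 1 + 1 + 1 = 4 matching atoms.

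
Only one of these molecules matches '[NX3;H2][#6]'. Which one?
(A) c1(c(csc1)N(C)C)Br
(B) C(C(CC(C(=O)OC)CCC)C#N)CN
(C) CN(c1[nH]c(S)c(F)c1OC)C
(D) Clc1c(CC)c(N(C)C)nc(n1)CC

[NX3;H2][#6] describes a trivalent nitrogen with two H attached to carbon (a primary amine).
(A) has a dimethylamino group (-N(CH3)2) but the nitrogen has H0, not H2.
(B) contains a primary amino group (-NH2), which satisfies every atom and bond constraint.
(C) has a dimethylamino group (-N(CH3)2) but the nitrogen has H0, not H2.
(D) has a dimethylamino group (-N(CH3)2) but the nitrogen has H0, not H2.
So the answer is (B).

B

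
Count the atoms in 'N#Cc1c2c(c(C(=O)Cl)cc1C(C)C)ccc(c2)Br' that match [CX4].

3

The query [CX4] means: C with X4: aliphatic carbon with exactly 4 total connections (bonds + H).
Check the 19 heavy atoms by environment: 10× c (aromatic, X3) → no; 1× C (X2) → no; 1× N (X1) → no; 1× C (X3) → no; 1× O (X1) → no; 1× Cl (X1) → no; 3× C (X4) → match; 1× Br (X1) → no.
That gives 3 matching atoms.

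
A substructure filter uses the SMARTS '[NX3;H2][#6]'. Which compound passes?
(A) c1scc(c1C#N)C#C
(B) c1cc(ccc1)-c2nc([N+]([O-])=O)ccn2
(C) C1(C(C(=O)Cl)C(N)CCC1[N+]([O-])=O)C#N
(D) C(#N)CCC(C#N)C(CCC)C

C

[NX3;H2][#6] describes a trivalent nitrogen with two H attached to carbon (a primary amine).
(A) has a nitrile (-C#N) but the nitrogen is NX1 (triple-bonded), not NX3 with two H.
(B) has a nitro group (-[N+](=O)[O-]) but the nitrogen is [N+] with no H, not NX3H2.
(C) contains a primary amino group (-NH2), which satisfies every atom and bond constraint.
(D) has a nitrile (-C#N) but the nitrogen is NX1 (triple-bonded), not NX3 with two H.
So the answer is (C).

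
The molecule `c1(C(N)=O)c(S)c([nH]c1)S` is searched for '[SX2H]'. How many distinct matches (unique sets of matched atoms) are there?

[SX2H] is the SMARTS for a thiol: an aliphatic sulfur with two connections, one being H.
The molecule carries 2 separate instances of a thiol (-SH) meeting every constraint; each maps to a distinct set of atoms, giving 2 matches.

2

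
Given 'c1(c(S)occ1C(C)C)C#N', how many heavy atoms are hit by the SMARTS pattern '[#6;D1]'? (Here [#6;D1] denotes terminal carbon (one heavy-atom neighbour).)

Check the 11 heavy atoms by environment: 1× o (aromatic, D2) → no; 3× c (aromatic, D3) → no; 1× c (aromatic, D2) → no; 1× C (D3) → no; 2× C (D1) → match; 1× C (D2) → no; 1× N (D1) → no; 1× S (D1) → no.
That gives 2 matching atoms.

2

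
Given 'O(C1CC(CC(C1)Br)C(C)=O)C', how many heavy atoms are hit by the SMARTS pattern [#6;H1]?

The query [#6;H1] means: any carbon bearing exactly one hydrogen.
Check the 12 heavy atoms by environment: 3× C (H2) → no; 3× C (H1) → match; 1× Br (H0) → no; 1× C (H0) → no; 2× O (H0) → no; 2× C (H3) → no.
That gives 3 matching atoms.

3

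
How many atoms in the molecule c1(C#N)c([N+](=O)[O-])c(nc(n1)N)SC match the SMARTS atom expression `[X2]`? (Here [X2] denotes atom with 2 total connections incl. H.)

The query [X2] means: any atom with exactly two total connections (bonds + H).
Check the 14 heavy atoms by environment: 2× n (aromatic, X2) → match; 4× c (aromatic, X3) → no; 1× S (X2) → match; 1× C (X4) → no; 1× C (X2) → match; 1× N (X1) → no; 1× N (charge +1, X3) → no; 1× O (charge -1, X1) → no; 1× O (X1) → no; 1× N (X3) → no.
Summing the matching environments: 2 + 1 + 1 = 4 matching atoms.

4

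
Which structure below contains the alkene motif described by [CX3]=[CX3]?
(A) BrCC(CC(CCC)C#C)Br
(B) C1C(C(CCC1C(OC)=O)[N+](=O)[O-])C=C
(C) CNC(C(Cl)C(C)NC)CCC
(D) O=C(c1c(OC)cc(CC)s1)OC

[CX3]=[CX3] describes a non-aromatic C=C double bond between two sp2 carbons (an alkene).
(A) has an ethynyl group (-C#CH) but the C-C bond is a triple bond, not a double bond.
(B) contains a vinyl group (-CH=CH2), which satisfies every atom and bond constraint.
(C) has an ethyl group (-CH2CH3) but its C-C bond is a single bond between CX4 carbons, not CX3=CX3.
(D) has an ethyl group (-CH2CH3) but its C-C bond is a single bond between CX4 carbons, not CX3=CX3.
So the answer is (B).

B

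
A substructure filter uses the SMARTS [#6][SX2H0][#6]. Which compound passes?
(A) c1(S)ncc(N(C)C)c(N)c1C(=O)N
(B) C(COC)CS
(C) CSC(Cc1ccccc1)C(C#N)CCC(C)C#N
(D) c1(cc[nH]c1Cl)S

C

[#6][SX2H0][#6] describes an aliphatic sulfur bridging two carbons with no H on the sulfur (a thioether).
(A) has a thiol (-SH) but the sulfur has H1, not H0 bridging two carbons.
(B) has a thiol (-SH) but the sulfur has H1, not H0 bridging two carbons.
(C) contains a methylthio ether (-SCH3), which satisfies every atom and bond constraint.
(D) has a thiol (-SH) but the sulfur has H1, not H0 bridging two carbons.
So the answer is (C).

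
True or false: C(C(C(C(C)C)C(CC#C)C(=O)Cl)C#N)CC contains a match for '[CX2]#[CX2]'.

The pattern [CX2]#[CX2] describes a carbon-carbon triple bond — an alkyne.
The molecule carries an ethynyl group (-C#CH), whose atoms satisfy every constraint of the query, so the pattern matches.

True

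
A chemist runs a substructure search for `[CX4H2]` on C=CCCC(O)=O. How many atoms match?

Check the 7 heavy atoms by environment: 2× C (H2, X4) → match; 1× C (H1, X3) → no; 1× C (H2, X3) → no; 1× C (H0, X3) → no; 1× O (H0, X1) → no; 1× O (H1, X2) → no.
That gives 2 matching atoms.

2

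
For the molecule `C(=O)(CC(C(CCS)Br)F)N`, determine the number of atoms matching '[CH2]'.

3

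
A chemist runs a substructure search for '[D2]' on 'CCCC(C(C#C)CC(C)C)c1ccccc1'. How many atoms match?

9

The query [D2] means: atom with exactly two heavy-atom neighbours.
Check the 17 heavy atoms by environment: 4× C (D2) → match; 3× C (D3) → no; 4× C (D1) → no; 1× c (aromatic, D3) → no; 5× c (aromatic, D2) → match.
Summing the matching environments: 4 + 5 = 9 matching atoms.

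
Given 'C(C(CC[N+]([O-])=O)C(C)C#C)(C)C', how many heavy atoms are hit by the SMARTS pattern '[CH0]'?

1

Check the 13 heavy atoms by environment: 3× C (H3) → no; 4× C (H1) → no; 2× C (H2) → no; 1× N (charge +1, H0) → no; 1× O (charge -1, H0) → no; 1× O (H0) → no; 1× C (H0) → match.
That gives 1 matching atom.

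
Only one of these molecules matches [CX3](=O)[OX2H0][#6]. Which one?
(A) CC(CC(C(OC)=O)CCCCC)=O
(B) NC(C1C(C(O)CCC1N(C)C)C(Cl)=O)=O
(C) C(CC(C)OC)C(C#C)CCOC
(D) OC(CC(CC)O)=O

A

[CX3](=O)[OX2H0][#6] describes a carbonyl carbon bonded to an oxygen that is itself bonded to carbon (no H on that O) (an ester).
(A) contains a methyl-ester group (-C(=O)OCH3), which satisfies every atom and bond constraint.
(B) has a primary amide (-C(=O)NH2) but the carbonyl is bonded to N, not to an O-C linkage.
(C) has a methoxy ether (-OCH3) but the ether oxygen is not adjacent to a C=O carbon.
(D) has a carboxylic acid group (-C(=O)OH) but the singly-bonded O carries H (OX2H1, not H0).
So the answer is (A).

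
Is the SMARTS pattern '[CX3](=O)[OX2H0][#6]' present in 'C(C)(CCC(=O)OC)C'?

The pattern [CX3](=O)[OX2H0][#6] describes a carbonyl carbon bonded to an oxygen that is itself bonded to carbon (no H on that O) — an ester.
The molecule carries a methyl-ester group (-C(=O)OCH3), whose atoms satisfy every constraint of the query, so the pattern matches.

Yes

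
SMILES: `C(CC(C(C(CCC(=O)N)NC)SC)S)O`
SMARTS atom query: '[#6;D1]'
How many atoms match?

Check the 16 heavy atoms by environment: 4× C (D2) → no; 4× C (D3) → no; 1× S (D1) → no; 2× O (D1) → no; 1× N (D1) → no; 1× N (D2) → no; 2× C (D1) → match; 1× S (D2) → no.
That gives 2 matching atoms.

2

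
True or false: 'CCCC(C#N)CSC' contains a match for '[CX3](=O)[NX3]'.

False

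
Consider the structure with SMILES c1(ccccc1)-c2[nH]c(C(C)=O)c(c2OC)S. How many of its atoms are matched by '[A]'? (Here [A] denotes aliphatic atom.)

Check the 17 heavy atoms by environment: 1× n (aromatic) → no; 10× c (aromatic) → no; 3× C → match; 2× O → match; 1× S → match.
Summing the matching environments: 3 + 2 + 1 = 6 matching atoms.

6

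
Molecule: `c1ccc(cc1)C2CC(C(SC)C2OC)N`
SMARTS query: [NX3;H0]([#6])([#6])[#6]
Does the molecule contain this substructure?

No

The pattern [NX3;H0]([#6])([#6])[#6] describes a trivalent nitrogen with no H, bonded to three carbons — a tertiary amine.
The closest candidate here is a primary amino group (-NH2), but the nitrogen has H2, not H0 with three carbons. No other fragment satisfies the full query, so there is no match.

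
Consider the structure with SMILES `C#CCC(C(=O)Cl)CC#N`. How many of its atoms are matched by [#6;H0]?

3

The query [#6;H0] means: any carbon with no attached hydrogen.
Check the 10 heavy atoms by environment: 2× C (H2) → no; 2× C (H1) → no; 3× C (H0) → match; 1× N (H0) → no; 1× O (H0) → no; 1× Cl (H0) → no.
That gives 3 matching atoms.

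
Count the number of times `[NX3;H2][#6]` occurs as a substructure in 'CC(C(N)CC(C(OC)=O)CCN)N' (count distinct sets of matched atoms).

[NX3;H2][#6] is the SMARTS for a primary amine: a trivalent nitrogen with two H attached to carbon.
The molecule carries 3 separate instances of a primary amino group (-NH2) meeting every constraint; each maps to a distinct set of atoms, giving 3 matches.

3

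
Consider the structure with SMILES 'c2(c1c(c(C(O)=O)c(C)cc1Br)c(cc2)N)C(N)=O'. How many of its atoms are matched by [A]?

9

The query [A] means: A matches any aliphatic (non-aromatic) heavy atom.
Check the 19 heavy atoms by environment: 10× c (aromatic) → no; 3× C → match; 2× N → match; 1× Br → match; 3× O → match.
Summing the matching environments: 3 + 2 + 1 + 3 = 9 matching atoms.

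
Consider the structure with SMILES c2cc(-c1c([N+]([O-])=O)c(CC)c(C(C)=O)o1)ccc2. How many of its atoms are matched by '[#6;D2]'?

Check the 19 heavy atoms by environment: 1× o (aromatic, D2) → no; 5× c (aromatic, D3) → no; 1× N (charge +1, D3) → no; 1× O (charge -1, D1) → no; 2× O (D1) → no; 1× C (D2) → match; 2× C (D1) → no; 5× c (aromatic, D2) → match; 1× C (D3) → no.
Summing the matching environments: 1 + 5 = 6 matching atoms.

6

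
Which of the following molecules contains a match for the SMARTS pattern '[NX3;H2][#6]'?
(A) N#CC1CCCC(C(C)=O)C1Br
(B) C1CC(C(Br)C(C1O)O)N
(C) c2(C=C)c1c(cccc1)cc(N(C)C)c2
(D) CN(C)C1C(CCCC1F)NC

B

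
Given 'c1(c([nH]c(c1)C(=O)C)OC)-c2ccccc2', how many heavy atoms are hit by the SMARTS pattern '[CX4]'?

2

The query [CX4] means: C with X4: aliphatic carbon with exactly 4 total connections (bonds + H).
Check the 16 heavy atoms by environment: 1× n (aromatic, X3) → no; 10× c (aromatic, X3) → no; 1× C (X3) → no; 1× O (X1) → no; 2× C (X4) → match; 1× O (X2) → no.
That gives 2 matching atoms.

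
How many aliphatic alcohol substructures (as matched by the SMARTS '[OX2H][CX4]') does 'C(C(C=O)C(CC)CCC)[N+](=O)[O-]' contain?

[OX2H][CX4] is the SMARTS for an aliphatic alcohol: a hydroxyl oxygen bound to an sp3 (X4) carbon.
No fragment in the molecule satisfies every constraint, giving 0 matches.

0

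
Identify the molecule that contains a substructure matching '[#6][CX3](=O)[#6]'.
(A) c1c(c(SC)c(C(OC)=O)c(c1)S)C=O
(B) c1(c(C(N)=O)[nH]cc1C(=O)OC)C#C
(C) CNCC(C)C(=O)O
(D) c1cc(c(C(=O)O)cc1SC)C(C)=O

D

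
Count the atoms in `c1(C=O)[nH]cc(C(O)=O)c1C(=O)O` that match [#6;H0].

5

The query [#6;H0] means: any carbon with no attached hydrogen.
Check the 13 heavy atoms by environment: 1× n (aromatic, H1) → no; 1× c (aromatic, H1) → no; 3× c (aromatic, H0) → match; 1× C (H1) → no; 3× O (H0) → no; 2× C (H0) → match; 2× O (H1) → no.
Summing the matching environments: 3 + 2 = 5 matching atoms.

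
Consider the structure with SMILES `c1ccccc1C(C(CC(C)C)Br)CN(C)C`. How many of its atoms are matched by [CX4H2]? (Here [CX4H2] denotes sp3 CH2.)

The query [CX4H2] means: sp3 carbon (X4) with exactly two hydrogens.
Check the 17 heavy atoms by environment: 2× C (H2, X4) → match; 3× C (H1, X4) → no; 1× N (H0, X3) → no; 4× C (H3, X4) → no; 1× Br (H0, X1) → no; 1× c (aromatic, H0, X3) → no; 5× c (aromatic, H1, X3) → no.
That gives 2 matching atoms.

2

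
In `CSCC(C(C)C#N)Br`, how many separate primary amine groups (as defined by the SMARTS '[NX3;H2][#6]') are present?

[NX3;H2][#6] is the SMARTS for a primary amine: a trivalent nitrogen with two H attached to carbon.
The molecule has a nitrile (-C#N), but the nitrogen is NX1 (triple-bonded), not NX3 with two H; nothing else fits, so there are 0 matches.

0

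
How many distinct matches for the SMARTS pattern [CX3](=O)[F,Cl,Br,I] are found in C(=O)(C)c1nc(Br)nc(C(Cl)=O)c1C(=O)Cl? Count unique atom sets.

[CX3](=O)[F,Cl,Br,I] is the SMARTS for an acyl halide: a carbonyl carbon bonded to a halogen.
The molecule carries 2 separate instances of an acyl chloride (-C(=O)Cl) meeting every constraint; each maps to a distinct set of atoms, giving 2 matches.

2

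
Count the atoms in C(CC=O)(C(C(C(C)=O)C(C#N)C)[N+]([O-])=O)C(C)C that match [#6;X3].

2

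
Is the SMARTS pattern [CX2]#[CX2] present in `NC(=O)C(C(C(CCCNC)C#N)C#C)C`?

Yes

The pattern [CX2]#[CX2] describes a carbon-carbon triple bond — an alkyne.
The molecule carries an ethynyl group (-C#CH), whose atoms satisfy every constraint of the query, so the pattern matches.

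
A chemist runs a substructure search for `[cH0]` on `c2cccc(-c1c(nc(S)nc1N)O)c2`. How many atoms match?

Check the 15 heavy atoms by environment: 2× n (aromatic, H0) → no; 5× c (aromatic, H0) → match; 1× O (H1) → no; 1× S (H1) → no; 1× N (H2) → no; 5× c (aromatic, H1) → no.
That gives 5 matching atoms.

5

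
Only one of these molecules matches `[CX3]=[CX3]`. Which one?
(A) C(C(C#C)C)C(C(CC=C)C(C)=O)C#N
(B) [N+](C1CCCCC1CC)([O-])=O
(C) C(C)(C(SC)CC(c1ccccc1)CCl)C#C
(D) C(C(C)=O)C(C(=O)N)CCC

A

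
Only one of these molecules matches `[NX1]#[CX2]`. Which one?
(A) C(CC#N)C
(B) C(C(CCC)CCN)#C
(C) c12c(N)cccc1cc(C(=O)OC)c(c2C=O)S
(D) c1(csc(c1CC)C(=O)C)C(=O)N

A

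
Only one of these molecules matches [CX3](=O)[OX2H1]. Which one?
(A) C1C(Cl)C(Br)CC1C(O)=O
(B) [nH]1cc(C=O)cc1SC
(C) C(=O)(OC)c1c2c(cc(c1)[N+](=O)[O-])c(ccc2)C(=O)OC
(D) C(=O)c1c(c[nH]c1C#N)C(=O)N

A

[CX3](=O)[OX2H1] describes an sp2 carbon double-bonded to O and single-bonded to an -OH oxygen (a carboxylic acid).
(A) contains a carboxylic acid group (-C(=O)OH), which satisfies every atom and bond constraint.
(B) has an aldehyde (-CHO) but there is no singly-bonded oxygen on the carbonyl carbon.
(C) has a methyl-ester group (-C(=O)OCH3) but the singly-bonded O has no H (OX2H0, not OX2H1).
(D) has a primary amide (-C(=O)NH2) but the carbonyl is bonded to N, not to an -OH oxygen.
So the answer is (A).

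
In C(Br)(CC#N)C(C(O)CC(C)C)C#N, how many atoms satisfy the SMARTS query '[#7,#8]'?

3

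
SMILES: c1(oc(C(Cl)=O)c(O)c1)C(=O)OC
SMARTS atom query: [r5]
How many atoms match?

Check the 13 heavy atoms by environment: 1× o (aromatic, in 5-ring) → match; 4× c (aromatic, in 5-ring) → match; 3× C (acyclic) → no; 4× O (acyclic) → no; 1× Cl (acyclic) → no.
Summing the matching environments: 1 + 4 = 5 matching atoms.

5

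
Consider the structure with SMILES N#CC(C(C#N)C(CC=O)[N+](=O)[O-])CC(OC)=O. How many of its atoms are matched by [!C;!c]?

8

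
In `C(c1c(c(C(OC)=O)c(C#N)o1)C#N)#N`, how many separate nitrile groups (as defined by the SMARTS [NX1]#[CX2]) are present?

3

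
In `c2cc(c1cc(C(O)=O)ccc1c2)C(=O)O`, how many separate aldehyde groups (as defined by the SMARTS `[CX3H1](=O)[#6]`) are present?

0

[CX3H1](=O)[#6] is the SMARTS for an aldehyde: an sp2 carbon with one H, double-bonded to O and single-bonded to carbon.
The molecule has a carboxylic acid group (-C(=O)OH), but the carbonyl carbon has H0 and is bonded to O, not H1; nothing else fits, so there are 0 matches.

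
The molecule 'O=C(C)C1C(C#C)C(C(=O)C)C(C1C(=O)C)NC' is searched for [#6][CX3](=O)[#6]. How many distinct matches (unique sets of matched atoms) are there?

3

[#6][CX3](=O)[#6] is the SMARTS for a ketone: a carbonyl carbon (no H) flanked by two carbons.
The molecule carries 3 separate instances of an acetyl/ketone group (-C(=O)CH3) meeting every constraint; each maps to a distinct set of atoms, giving 3 matches.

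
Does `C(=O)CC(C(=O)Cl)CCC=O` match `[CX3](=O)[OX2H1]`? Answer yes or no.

The pattern [CX3](=O)[OX2H1] describes an sp2 carbon double-bonded to O and single-bonded to an -OH oxygen — a carboxylic acid.
The closest candidate here is an acyl chloride (-C(=O)Cl), but the carbonyl is bonded to Cl, not to an -OH oxygen. No other fragment satisfies the full query, so there is no match.

No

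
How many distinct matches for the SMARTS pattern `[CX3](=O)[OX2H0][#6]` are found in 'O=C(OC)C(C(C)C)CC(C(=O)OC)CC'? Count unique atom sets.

[CX3](=O)[OX2H0][#6] is the SMARTS for an ester: a carbonyl carbon bonded to an oxygen that is itself bonded to carbon (no H on that O).
The molecule carries 2 separate instances of a methyl-ester group (-C(=O)OCH3) meeting every constraint; each maps to a distinct set of atoms, giving 2 matches.

2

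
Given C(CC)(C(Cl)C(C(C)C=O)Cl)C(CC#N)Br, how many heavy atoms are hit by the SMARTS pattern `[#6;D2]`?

The query [#6;D2] means: any carbon bonded to exactly two heavy atoms.
Check the 16 heavy atoms by environment: 4× C (D2) → match; 5× C (D3) → no; 2× C (D1) → no; 1× Br (D1) → no; 2× Cl (D1) → no; 1× O (D1) → no; 1× N (D1) → no.
That gives 4 matching atoms.

4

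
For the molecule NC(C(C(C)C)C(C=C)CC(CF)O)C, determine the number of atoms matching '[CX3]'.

2

Check the 15 heavy atoms by environment: 10× C (X4) → no; 1× N (X3) → no; 1× F (X1) → no; 2× C (X3) → match; 1× O (X2) → no.
That gives 2 matching atoms.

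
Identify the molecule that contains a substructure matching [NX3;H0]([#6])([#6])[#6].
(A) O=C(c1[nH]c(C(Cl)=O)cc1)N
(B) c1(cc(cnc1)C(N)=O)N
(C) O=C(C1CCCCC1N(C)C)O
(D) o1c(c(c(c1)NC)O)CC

C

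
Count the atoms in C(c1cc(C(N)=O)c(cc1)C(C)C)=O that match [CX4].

The query [CX4] means: C with X4: aliphatic carbon with exactly 4 total connections (bonds + H).
Check the 14 heavy atoms by environment: 6× c (aromatic, X3) → no; 2× C (X3) → no; 2× O (X1) → no; 1× N (X3) → no; 3× C (X4) → match.
That gives 3 matching atoms.

3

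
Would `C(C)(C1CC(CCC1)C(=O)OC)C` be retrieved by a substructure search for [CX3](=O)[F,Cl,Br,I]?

No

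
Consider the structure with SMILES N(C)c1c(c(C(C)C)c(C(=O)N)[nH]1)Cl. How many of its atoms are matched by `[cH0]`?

4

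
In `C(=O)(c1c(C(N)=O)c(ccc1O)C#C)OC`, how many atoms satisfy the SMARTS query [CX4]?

1

The query [CX4] means: C with X4: aliphatic carbon with exactly 4 total connections (bonds + H).
Check the 16 heavy atoms by environment: 6× c (aromatic, X3) → no; 2× O (X2) → no; 2× C (X2) → no; 2× C (X3) → no; 2× O (X1) → no; 1× N (X3) → no; 1× C (X4) → match.
That gives 1 matching atom.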